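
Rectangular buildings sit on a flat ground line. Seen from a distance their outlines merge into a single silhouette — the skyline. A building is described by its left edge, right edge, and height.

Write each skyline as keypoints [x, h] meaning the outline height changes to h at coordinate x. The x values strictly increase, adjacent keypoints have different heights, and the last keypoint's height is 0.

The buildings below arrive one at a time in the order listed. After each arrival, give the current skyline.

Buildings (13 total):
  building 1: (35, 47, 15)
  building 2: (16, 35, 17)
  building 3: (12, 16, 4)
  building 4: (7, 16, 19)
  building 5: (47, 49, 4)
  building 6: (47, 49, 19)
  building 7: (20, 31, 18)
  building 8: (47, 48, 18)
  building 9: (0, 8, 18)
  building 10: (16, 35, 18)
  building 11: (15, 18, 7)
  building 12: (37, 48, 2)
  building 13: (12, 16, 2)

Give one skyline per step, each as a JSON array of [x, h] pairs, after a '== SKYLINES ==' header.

== SKYLINES ==
[[35,15],[47,0]]
[[16,17],[35,15],[47,0]]
[[12,4],[16,17],[35,15],[47,0]]
[[7,19],[16,17],[35,15],[47,0]]
[[7,19],[16,17],[35,15],[47,4],[49,0]]
[[7,19],[16,17],[35,15],[47,19],[49,0]]
[[7,19],[16,17],[20,18],[31,17],[35,15],[47,19],[49,0]]
[[7,19],[16,17],[20,18],[31,17],[35,15],[47,19],[49,0]]
[[0,18],[7,19],[16,17],[20,18],[31,17],[35,15],[47,19],[49,0]]
[[0,18],[7,19],[16,18],[35,15],[47,19],[49,0]]
[[0,18],[7,19],[16,18],[35,15],[47,19],[49,0]]
[[0,18],[7,19],[16,18],[35,15],[47,19],[49,0]]
[[0,18],[7,19],[16,18],[35,15],[47,19],[49,0]]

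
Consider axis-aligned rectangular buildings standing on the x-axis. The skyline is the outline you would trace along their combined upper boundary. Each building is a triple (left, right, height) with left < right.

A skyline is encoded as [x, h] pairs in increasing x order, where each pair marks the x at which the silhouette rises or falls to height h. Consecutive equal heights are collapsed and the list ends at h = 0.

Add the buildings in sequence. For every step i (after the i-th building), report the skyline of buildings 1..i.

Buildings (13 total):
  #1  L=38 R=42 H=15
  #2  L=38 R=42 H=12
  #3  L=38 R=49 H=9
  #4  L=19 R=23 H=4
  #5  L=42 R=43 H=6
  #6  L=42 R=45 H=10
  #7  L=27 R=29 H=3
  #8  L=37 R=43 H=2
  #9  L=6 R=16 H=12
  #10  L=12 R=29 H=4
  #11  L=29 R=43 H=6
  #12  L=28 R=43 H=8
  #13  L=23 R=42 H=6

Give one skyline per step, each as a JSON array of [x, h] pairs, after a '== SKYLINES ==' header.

== SKYLINES ==
[[38,15],[42,0]]
[[38,15],[42,0]]
[[38,15],[42,9],[49,0]]
[[19,4],[23,0],[38,15],[42,9],[49,0]]
[[19,4],[23,0],[38,15],[42,9],[49,0]]
[[19,4],[23,0],[38,15],[42,10],[45,9],[49,0]]
[[19,4],[23,0],[27,3],[29,0],[38,15],[42,10],[45,9],[49,0]]
[[19,4],[23,0],[27,3],[29,0],[37,2],[38,15],[42,10],[45,9],[49,0]]
[[6,12],[16,0],[19,4],[23,0],[27,3],[29,0],[37,2],[38,15],[42,10],[45,9],[49,0]]
[[6,12],[16,4],[29,0],[37,2],[38,15],[42,10],[45,9],[49,0]]
[[6,12],[16,4],[29,6],[38,15],[42,10],[45,9],[49,0]]
[[6,12],[16,4],[28,8],[38,15],[42,10],[45,9],[49,0]]
[[6,12],[16,4],[23,6],[28,8],[38,15],[42,10],[45,9],[49,0]]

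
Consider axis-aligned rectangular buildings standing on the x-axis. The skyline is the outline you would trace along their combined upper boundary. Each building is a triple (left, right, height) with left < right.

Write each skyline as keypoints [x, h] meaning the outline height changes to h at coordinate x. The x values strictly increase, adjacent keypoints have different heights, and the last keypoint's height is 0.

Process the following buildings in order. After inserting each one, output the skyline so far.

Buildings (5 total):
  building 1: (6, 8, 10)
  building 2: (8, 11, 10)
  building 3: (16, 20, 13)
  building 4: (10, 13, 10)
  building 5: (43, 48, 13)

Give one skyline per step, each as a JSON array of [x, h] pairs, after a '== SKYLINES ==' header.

== SKYLINES ==
[[6,10],[8,0]]
[[6,10],[11,0]]
[[6,10],[11,0],[16,13],[20,0]]
[[6,10],[13,0],[16,13],[20,0]]
[[6,10],[13,0],[16,13],[20,0],[43,13],[48,0]]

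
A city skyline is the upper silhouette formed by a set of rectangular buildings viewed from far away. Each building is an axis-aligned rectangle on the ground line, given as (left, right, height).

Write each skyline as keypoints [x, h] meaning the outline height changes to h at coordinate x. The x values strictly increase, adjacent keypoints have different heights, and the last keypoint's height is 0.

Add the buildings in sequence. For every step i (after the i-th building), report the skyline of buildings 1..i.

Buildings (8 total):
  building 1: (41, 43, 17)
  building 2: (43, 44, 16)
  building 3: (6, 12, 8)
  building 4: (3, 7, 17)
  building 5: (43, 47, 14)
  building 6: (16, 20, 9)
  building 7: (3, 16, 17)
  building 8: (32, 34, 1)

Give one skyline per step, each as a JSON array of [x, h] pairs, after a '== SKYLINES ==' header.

== SKYLINES ==
[[41,17],[43,0]]
[[41,17],[43,16],[44,0]]
[[6,8],[12,0],[41,17],[43,16],[44,0]]
[[3,17],[7,8],[12,0],[41,17],[43,16],[44,0]]
[[3,17],[7,8],[12,0],[41,17],[43,16],[44,14],[47,0]]
[[3,17],[7,8],[12,0],[16,9],[20,0],[41,17],[43,16],[44,14],[47,0]]
[[3,17],[16,9],[20,0],[41,17],[43,16],[44,14],[47,0]]
[[3,17],[16,9],[20,0],[32,1],[34,0],[41,17],[43,16],[44,14],[47,0]]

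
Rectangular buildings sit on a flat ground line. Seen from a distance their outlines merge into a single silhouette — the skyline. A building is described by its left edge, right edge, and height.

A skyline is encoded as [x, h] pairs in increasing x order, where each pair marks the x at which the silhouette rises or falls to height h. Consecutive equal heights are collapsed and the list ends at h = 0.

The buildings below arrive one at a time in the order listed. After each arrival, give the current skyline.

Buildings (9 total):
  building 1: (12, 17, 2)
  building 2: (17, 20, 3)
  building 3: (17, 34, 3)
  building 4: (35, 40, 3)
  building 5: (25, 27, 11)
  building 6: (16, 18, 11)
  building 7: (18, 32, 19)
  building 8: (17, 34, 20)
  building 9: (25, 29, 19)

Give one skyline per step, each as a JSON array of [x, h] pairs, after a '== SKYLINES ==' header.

== SKYLINES ==
[[12,2],[17,0]]
[[12,2],[17,3],[20,0]]
[[12,2],[17,3],[34,0]]
[[12,2],[17,3],[34,0],[35,3],[40,0]]
[[12,2],[17,3],[25,11],[27,3],[34,0],[35,3],[40,0]]
[[12,2],[16,11],[18,3],[25,11],[27,3],[34,0],[35,3],[40,0]]
[[12,2],[16,11],[18,19],[32,3],[34,0],[35,3],[40,0]]
[[12,2],[16,11],[17,20],[34,0],[35,3],[40,0]]
[[12,2],[16,11],[17,20],[34,0],[35,3],[40,0]]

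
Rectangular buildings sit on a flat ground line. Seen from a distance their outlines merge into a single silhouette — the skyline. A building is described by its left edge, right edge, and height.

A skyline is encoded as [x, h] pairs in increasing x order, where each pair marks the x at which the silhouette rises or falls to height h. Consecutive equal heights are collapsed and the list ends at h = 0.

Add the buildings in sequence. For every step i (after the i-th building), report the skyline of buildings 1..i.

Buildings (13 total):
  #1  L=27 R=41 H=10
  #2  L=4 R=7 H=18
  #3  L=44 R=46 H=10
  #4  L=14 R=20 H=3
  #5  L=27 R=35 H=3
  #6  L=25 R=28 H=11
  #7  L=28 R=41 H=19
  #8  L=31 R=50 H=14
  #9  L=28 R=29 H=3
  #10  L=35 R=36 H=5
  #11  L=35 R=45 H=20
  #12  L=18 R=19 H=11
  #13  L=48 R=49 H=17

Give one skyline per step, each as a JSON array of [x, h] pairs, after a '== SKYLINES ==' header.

== SKYLINES ==
[[27,10],[41,0]]
[[4,18],[7,0],[27,10],[41,0]]
[[4,18],[7,0],[27,10],[41,0],[44,10],[46,0]]
[[4,18],[7,0],[14,3],[20,0],[27,10],[41,0],[44,10],[46,0]]
[[4,18],[7,0],[14,3],[20,0],[27,10],[41,0],[44,10],[46,0]]
[[4,18],[7,0],[14,3],[20,0],[25,11],[28,10],[41,0],[44,10],[46,0]]
[[4,18],[7,0],[14,3],[20,0],[25,11],[28,19],[41,0],[44,10],[46,0]]
[[4,18],[7,0],[14,3],[20,0],[25,11],[28,19],[41,14],[50,0]]
[[4,18],[7,0],[14,3],[20,0],[25,11],[28,19],[41,14],[50,0]]
[[4,18],[7,0],[14,3],[20,0],[25,11],[28,19],[41,14],[50,0]]
[[4,18],[7,0],[14,3],[20,0],[25,11],[28,19],[35,20],[45,14],[50,0]]
[[4,18],[7,0],[14,3],[18,11],[19,3],[20,0],[25,11],[28,19],[35,20],[45,14],[50,0]]
[[4,18],[7,0],[14,3],[18,11],[19,3],[20,0],[25,11],[28,19],[35,20],[45,14],[48,17],[49,14],[50,0]]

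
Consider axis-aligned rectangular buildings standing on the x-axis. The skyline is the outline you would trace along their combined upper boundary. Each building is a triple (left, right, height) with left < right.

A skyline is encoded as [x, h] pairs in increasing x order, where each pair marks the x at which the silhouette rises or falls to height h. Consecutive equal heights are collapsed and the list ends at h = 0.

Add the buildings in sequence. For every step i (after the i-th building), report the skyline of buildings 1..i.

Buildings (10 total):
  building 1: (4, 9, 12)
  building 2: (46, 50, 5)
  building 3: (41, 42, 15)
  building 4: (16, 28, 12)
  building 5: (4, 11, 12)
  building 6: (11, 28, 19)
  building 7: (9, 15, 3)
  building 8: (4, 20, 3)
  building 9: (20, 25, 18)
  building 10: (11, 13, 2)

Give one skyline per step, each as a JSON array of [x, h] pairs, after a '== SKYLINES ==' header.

== SKYLINES ==
[[4,12],[9,0]]
[[4,12],[9,0],[46,5],[50,0]]
[[4,12],[9,0],[41,15],[42,0],[46,5],[50,0]]
[[4,12],[9,0],[16,12],[28,0],[41,15],[42,0],[46,5],[50,0]]
[[4,12],[11,0],[16,12],[28,0],[41,15],[42,0],[46,5],[50,0]]
[[4,12],[11,19],[28,0],[41,15],[42,0],[46,5],[50,0]]
[[4,12],[11,19],[28,0],[41,15],[42,0],[46,5],[50,0]]
[[4,12],[11,19],[28,0],[41,15],[42,0],[46,5],[50,0]]
[[4,12],[11,19],[28,0],[41,15],[42,0],[46,5],[50,0]]
[[4,12],[11,19],[28,0],[41,15],[42,0],[46,5],[50,0]]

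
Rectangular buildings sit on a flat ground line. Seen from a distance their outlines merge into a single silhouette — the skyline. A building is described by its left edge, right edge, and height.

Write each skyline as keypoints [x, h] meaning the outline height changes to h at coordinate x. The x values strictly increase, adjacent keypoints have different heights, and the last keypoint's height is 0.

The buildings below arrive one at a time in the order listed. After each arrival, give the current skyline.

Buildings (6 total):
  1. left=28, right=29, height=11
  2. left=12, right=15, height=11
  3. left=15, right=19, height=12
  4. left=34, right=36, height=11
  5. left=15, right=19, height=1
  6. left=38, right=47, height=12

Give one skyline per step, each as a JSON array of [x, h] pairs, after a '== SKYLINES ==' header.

== SKYLINES ==
[[28,11],[29,0]]
[[12,11],[15,0],[28,11],[29,0]]
[[12,11],[15,12],[19,0],[28,11],[29,0]]
[[12,11],[15,12],[19,0],[28,11],[29,0],[34,11],[36,0]]
[[12,11],[15,12],[19,0],[28,11],[29,0],[34,11],[36,0]]
[[12,11],[15,12],[19,0],[28,11],[29,0],[34,11],[36,0],[38,12],[47,0]]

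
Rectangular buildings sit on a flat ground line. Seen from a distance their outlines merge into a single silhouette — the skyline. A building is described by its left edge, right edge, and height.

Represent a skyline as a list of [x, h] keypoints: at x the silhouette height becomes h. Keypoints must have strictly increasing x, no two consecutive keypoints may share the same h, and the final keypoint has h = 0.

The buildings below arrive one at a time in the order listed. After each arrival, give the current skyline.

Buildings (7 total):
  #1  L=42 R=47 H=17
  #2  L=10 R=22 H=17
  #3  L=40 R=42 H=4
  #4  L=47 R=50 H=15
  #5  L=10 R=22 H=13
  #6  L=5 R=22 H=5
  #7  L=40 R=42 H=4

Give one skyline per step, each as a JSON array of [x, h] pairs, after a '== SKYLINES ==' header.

== SKYLINES ==
[[42,17],[47,0]]
[[10,17],[22,0],[42,17],[47,0]]
[[10,17],[22,0],[40,4],[42,17],[47,0]]
[[10,17],[22,0],[40,4],[42,17],[47,15],[50,0]]
[[10,17],[22,0],[40,4],[42,17],[47,15],[50,0]]
[[5,5],[10,17],[22,0],[40,4],[42,17],[47,15],[50,0]]
[[5,5],[10,17],[22,0],[40,4],[42,17],[47,15],[50,0]]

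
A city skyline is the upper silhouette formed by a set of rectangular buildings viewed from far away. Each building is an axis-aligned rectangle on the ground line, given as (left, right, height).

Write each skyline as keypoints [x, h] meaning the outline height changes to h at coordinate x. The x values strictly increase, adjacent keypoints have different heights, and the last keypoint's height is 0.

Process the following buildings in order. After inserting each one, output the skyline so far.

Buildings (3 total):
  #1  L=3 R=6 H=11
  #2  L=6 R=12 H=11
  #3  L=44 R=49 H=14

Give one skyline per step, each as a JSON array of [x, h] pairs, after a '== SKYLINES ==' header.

== SKYLINES ==
[[3,11],[6,0]]
[[3,11],[12,0]]
[[3,11],[12,0],[44,14],[49,0]]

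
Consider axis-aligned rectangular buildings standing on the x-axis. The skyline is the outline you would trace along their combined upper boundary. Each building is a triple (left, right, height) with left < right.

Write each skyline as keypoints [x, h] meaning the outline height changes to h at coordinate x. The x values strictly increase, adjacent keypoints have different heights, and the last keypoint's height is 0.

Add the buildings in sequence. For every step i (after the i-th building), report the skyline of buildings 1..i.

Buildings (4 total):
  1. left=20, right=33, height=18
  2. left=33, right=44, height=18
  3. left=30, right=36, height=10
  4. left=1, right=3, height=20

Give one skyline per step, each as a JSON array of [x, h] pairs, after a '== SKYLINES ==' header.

== SKYLINES ==
[[20,18],[33,0]]
[[20,18],[44,0]]
[[20,18],[44,0]]
[[1,20],[3,0],[20,18],[44,0]]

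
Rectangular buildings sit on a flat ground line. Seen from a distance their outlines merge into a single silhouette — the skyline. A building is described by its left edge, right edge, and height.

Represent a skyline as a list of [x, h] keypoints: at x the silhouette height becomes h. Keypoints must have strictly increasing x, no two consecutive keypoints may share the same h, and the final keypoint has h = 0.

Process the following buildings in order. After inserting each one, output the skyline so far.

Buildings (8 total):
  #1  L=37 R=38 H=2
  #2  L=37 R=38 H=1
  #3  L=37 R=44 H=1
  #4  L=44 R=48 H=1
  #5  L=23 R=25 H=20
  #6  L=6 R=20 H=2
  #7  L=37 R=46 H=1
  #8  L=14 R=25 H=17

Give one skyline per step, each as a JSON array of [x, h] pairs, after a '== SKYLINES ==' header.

== SKYLINES ==
[[37,2],[38,0]]
[[37,2],[38,0]]
[[37,2],[38,1],[44,0]]
[[37,2],[38,1],[48,0]]
[[23,20],[25,0],[37,2],[38,1],[48,0]]
[[6,2],[20,0],[23,20],[25,0],[37,2],[38,1],[48,0]]
[[6,2],[20,0],[23,20],[25,0],[37,2],[38,1],[48,0]]
[[6,2],[14,17],[23,20],[25,0],[37,2],[38,1],[48,0]]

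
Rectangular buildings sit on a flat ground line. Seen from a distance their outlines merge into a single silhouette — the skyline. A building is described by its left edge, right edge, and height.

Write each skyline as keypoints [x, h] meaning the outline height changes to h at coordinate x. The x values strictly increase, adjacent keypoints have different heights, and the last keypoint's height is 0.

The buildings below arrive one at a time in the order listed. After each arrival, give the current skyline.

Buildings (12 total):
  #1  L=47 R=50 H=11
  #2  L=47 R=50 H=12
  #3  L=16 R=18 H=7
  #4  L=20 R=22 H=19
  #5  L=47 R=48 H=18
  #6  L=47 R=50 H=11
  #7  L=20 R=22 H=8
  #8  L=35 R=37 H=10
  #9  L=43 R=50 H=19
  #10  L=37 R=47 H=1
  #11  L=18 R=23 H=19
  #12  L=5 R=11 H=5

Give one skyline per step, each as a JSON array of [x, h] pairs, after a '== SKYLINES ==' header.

== SKYLINES ==
[[47,11],[50,0]]
[[47,12],[50,0]]
[[16,7],[18,0],[47,12],[50,0]]
[[16,7],[18,0],[20,19],[22,0],[47,12],[50,0]]
[[16,7],[18,0],[20,19],[22,0],[47,18],[48,12],[50,0]]
[[16,7],[18,0],[20,19],[22,0],[47,18],[48,12],[50,0]]
[[16,7],[18,0],[20,19],[22,0],[47,18],[48,12],[50,0]]
[[16,7],[18,0],[20,19],[22,0],[35,10],[37,0],[47,18],[48,12],[50,0]]
[[16,7],[18,0],[20,19],[22,0],[35,10],[37,0],[43,19],[50,0]]
[[16,7],[18,0],[20,19],[22,0],[35,10],[37,1],[43,19],[50,0]]
[[16,7],[18,19],[23,0],[35,10],[37,1],[43,19],[50,0]]
[[5,5],[11,0],[16,7],[18,19],[23,0],[35,10],[37,1],[43,19],[50,0]]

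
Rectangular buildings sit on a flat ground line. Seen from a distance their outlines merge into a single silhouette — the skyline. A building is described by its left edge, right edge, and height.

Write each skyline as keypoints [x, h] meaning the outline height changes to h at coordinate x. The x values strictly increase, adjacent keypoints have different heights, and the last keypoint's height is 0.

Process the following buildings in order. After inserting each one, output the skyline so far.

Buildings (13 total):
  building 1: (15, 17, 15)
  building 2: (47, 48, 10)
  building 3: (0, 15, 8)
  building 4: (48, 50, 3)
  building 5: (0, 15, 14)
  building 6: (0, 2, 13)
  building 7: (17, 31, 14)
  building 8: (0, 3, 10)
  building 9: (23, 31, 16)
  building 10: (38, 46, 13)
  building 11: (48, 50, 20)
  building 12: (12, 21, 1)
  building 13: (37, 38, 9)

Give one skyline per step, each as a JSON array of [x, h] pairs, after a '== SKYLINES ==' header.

== SKYLINES ==
[[15,15],[17,0]]
[[15,15],[17,0],[47,10],[48,0]]
[[0,8],[15,15],[17,0],[47,10],[48,0]]
[[0,8],[15,15],[17,0],[47,10],[48,3],[50,0]]
[[0,14],[15,15],[17,0],[47,10],[48,3],[50,0]]
[[0,14],[15,15],[17,0],[47,10],[48,3],[50,0]]
[[0,14],[15,15],[17,14],[31,0],[47,10],[48,3],[50,0]]
[[0,14],[15,15],[17,14],[31,0],[47,10],[48,3],[50,0]]
[[0,14],[15,15],[17,14],[23,16],[31,0],[47,10],[48,3],[50,0]]
[[0,14],[15,15],[17,14],[23,16],[31,0],[38,13],[46,0],[47,10],[48,3],[50,0]]
[[0,14],[15,15],[17,14],[23,16],[31,0],[38,13],[46,0],[47,10],[48,20],[50,0]]
[[0,14],[15,15],[17,14],[23,16],[31,0],[38,13],[46,0],[47,10],[48,20],[50,0]]
[[0,14],[15,15],[17,14],[23,16],[31,0],[37,9],[38,13],[46,0],[47,10],[48,20],[50,0]]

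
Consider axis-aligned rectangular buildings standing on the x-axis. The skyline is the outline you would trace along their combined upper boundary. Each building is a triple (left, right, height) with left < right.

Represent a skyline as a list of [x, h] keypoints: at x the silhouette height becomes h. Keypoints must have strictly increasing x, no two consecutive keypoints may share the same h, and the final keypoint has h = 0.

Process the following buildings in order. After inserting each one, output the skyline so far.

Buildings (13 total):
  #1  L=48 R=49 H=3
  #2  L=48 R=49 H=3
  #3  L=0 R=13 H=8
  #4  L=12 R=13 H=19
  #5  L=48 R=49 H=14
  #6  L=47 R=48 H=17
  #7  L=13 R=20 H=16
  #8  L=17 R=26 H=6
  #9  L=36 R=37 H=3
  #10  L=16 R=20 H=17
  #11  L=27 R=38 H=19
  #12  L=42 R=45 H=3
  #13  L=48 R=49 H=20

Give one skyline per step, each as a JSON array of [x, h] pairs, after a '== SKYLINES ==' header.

== SKYLINES ==
[[48,3],[49,0]]
[[48,3],[49,0]]
[[0,8],[13,0],[48,3],[49,0]]
[[0,8],[12,19],[13,0],[48,3],[49,0]]
[[0,8],[12,19],[13,0],[48,14],[49,0]]
[[0,8],[12,19],[13,0],[47,17],[48,14],[49,0]]
[[0,8],[12,19],[13,16],[20,0],[47,17],[48,14],[49,0]]
[[0,8],[12,19],[13,16],[20,6],[26,0],[47,17],[48,14],[49,0]]
[[0,8],[12,19],[13,16],[20,6],[26,0],[36,3],[37,0],[47,17],[48,14],[49,0]]
[[0,8],[12,19],[13,16],[16,17],[20,6],[26,0],[36,3],[37,0],[47,17],[48,14],[49,0]]
[[0,8],[12,19],[13,16],[16,17],[20,6],[26,0],[27,19],[38,0],[47,17],[48,14],[49,0]]
[[0,8],[12,19],[13,16],[16,17],[20,6],[26,0],[27,19],[38,0],[42,3],[45,0],[47,17],[48,14],[49,0]]
[[0,8],[12,19],[13,16],[16,17],[20,6],[26,0],[27,19],[38,0],[42,3],[45,0],[47,17],[48,20],[49,0]]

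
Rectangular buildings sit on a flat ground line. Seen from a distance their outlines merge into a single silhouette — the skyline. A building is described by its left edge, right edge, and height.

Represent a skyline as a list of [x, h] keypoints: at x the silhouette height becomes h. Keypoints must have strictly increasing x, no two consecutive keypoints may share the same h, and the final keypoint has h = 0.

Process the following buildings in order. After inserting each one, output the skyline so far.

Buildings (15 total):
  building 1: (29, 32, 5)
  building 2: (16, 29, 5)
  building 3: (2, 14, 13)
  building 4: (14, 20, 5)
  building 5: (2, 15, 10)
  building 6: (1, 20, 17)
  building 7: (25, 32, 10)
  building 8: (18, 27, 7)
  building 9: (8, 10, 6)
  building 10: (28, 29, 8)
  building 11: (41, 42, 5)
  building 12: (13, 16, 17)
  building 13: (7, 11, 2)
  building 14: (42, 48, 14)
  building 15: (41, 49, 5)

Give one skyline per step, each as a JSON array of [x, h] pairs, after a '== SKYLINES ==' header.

== SKYLINES ==
[[29,5],[32,0]]
[[16,5],[32,0]]
[[2,13],[14,0],[16,5],[32,0]]
[[2,13],[14,5],[32,0]]
[[2,13],[14,10],[15,5],[32,0]]
[[1,17],[20,5],[32,0]]
[[1,17],[20,5],[25,10],[32,0]]
[[1,17],[20,7],[25,10],[32,0]]
[[1,17],[20,7],[25,10],[32,0]]
[[1,17],[20,7],[25,10],[32,0]]
[[1,17],[20,7],[25,10],[32,0],[41,5],[42,0]]
[[1,17],[20,7],[25,10],[32,0],[41,5],[42,0]]
[[1,17],[20,7],[25,10],[32,0],[41,5],[42,0]]
[[1,17],[20,7],[25,10],[32,0],[41,5],[42,14],[48,0]]
[[1,17],[20,7],[25,10],[32,0],[41,5],[42,14],[48,5],[49,0]]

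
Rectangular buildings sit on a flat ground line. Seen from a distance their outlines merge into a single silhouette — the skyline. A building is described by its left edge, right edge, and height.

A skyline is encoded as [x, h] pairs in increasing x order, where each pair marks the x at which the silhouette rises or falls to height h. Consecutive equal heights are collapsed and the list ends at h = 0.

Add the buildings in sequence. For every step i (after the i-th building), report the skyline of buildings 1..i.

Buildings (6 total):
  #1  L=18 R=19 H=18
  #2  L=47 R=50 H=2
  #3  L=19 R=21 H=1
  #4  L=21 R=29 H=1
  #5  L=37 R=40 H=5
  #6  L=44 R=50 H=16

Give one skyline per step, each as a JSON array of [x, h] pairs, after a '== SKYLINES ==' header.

== SKYLINES ==
[[18,18],[19,0]]
[[18,18],[19,0],[47,2],[50,0]]
[[18,18],[19,1],[21,0],[47,2],[50,0]]
[[18,18],[19,1],[29,0],[47,2],[50,0]]
[[18,18],[19,1],[29,0],[37,5],[40,0],[47,2],[50,0]]
[[18,18],[19,1],[29,0],[37,5],[40,0],[44,16],[50,0]]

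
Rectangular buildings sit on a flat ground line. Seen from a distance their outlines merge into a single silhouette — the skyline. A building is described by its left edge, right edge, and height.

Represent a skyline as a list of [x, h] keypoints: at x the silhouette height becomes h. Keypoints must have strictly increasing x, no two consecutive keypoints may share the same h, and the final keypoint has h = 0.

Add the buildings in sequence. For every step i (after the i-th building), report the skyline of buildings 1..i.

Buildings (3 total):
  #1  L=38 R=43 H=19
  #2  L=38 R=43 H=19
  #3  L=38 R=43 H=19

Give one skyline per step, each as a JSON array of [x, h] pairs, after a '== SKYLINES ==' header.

== SKYLINES ==
[[38,19],[43,0]]
[[38,19],[43,0]]
[[38,19],[43,0]]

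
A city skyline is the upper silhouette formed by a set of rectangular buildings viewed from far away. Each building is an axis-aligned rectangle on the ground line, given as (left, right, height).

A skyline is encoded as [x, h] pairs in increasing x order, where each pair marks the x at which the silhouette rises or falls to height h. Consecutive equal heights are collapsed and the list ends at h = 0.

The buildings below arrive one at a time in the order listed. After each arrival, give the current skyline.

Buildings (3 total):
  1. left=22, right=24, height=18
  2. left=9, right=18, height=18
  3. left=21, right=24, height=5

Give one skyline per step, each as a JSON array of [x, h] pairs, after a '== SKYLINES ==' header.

== SKYLINES ==
[[22,18],[24,0]]
[[9,18],[18,0],[22,18],[24,0]]
[[9,18],[18,0],[21,5],[22,18],[24,0]]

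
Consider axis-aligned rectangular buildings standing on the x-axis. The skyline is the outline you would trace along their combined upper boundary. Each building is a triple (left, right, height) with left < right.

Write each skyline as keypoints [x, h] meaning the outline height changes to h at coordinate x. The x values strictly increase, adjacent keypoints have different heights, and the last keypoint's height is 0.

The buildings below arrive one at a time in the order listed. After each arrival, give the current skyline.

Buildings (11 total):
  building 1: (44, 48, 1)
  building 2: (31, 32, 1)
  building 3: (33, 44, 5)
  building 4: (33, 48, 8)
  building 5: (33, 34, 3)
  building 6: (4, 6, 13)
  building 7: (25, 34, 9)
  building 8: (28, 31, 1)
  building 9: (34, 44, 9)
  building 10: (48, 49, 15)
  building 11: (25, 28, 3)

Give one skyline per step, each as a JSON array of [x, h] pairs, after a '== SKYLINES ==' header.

== SKYLINES ==
[[44,1],[48,0]]
[[31,1],[32,0],[44,1],[48,0]]
[[31,1],[32,0],[33,5],[44,1],[48,0]]
[[31,1],[32,0],[33,8],[48,0]]
[[31,1],[32,0],[33,8],[48,0]]
[[4,13],[6,0],[31,1],[32,0],[33,8],[48,0]]
[[4,13],[6,0],[25,9],[34,8],[48,0]]
[[4,13],[6,0],[25,9],[34,8],[48,0]]
[[4,13],[6,0],[25,9],[44,8],[48,0]]
[[4,13],[6,0],[25,9],[44,8],[48,15],[49,0]]
[[4,13],[6,0],[25,9],[44,8],[48,15],[49,0]]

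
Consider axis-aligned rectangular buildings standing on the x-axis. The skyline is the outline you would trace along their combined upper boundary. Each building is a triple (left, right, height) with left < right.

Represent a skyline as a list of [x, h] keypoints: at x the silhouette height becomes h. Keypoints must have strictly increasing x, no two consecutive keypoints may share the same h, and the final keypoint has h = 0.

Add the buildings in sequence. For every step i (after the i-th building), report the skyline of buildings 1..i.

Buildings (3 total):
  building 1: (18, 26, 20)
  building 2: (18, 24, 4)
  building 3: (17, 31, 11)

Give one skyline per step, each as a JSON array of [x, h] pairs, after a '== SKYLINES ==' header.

== SKYLINES ==
[[18,20],[26,0]]
[[18,20],[26,0]]
[[17,11],[18,20],[26,11],[31,0]]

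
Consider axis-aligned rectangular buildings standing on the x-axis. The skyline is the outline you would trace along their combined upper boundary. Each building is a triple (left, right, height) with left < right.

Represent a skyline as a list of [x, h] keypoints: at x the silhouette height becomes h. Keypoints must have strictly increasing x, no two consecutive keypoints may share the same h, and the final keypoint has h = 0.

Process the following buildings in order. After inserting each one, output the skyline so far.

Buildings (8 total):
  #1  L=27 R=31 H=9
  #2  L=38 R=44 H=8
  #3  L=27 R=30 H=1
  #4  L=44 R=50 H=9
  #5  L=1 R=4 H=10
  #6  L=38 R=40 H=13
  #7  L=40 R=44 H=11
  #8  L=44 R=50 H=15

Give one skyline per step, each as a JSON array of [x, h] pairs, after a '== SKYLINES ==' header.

== SKYLINES ==
[[27,9],[31,0]]
[[27,9],[31,0],[38,8],[44,0]]
[[27,9],[31,0],[38,8],[44,0]]
[[27,9],[31,0],[38,8],[44,9],[50,0]]
[[1,10],[4,0],[27,9],[31,0],[38,8],[44,9],[50,0]]
[[1,10],[4,0],[27,9],[31,0],[38,13],[40,8],[44,9],[50,0]]
[[1,10],[4,0],[27,9],[31,0],[38,13],[40,11],[44,9],[50,0]]
[[1,10],[4,0],[27,9],[31,0],[38,13],[40,11],[44,15],[50,0]]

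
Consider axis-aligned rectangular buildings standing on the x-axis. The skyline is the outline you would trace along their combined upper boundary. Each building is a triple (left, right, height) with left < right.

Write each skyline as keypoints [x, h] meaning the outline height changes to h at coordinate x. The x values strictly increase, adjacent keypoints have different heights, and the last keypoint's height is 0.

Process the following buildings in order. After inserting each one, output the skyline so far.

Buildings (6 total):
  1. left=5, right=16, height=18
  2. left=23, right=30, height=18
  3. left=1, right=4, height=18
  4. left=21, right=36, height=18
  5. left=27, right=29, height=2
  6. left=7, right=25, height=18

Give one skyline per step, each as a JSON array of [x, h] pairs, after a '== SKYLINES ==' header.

== SKYLINES ==
[[5,18],[16,0]]
[[5,18],[16,0],[23,18],[30,0]]
[[1,18],[4,0],[5,18],[16,0],[23,18],[30,0]]
[[1,18],[4,0],[5,18],[16,0],[21,18],[36,0]]
[[1,18],[4,0],[5,18],[16,0],[21,18],[36,0]]
[[1,18],[4,0],[5,18],[36,0]]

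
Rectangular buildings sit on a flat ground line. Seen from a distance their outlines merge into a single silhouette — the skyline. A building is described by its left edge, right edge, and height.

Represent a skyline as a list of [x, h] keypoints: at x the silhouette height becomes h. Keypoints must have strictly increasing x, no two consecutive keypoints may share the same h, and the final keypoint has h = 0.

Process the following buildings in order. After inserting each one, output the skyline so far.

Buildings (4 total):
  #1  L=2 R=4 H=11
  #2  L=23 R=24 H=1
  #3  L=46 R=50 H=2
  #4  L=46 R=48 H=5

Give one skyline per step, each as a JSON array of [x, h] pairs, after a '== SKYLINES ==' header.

== SKYLINES ==
[[2,11],[4,0]]
[[2,11],[4,0],[23,1],[24,0]]
[[2,11],[4,0],[23,1],[24,0],[46,2],[50,0]]
[[2,11],[4,0],[23,1],[24,0],[46,5],[48,2],[50,0]]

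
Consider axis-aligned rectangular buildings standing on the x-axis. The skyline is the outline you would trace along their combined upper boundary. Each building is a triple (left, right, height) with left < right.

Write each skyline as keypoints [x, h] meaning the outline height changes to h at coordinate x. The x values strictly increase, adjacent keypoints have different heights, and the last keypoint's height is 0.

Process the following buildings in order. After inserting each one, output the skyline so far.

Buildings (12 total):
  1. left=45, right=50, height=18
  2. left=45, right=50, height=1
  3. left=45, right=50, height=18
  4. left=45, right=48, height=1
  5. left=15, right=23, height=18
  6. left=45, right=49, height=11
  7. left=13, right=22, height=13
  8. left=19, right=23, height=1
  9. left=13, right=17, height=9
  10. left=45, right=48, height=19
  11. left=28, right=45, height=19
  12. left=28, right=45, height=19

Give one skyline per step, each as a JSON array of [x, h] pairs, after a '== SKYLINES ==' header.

== SKYLINES ==
[[45,18],[50,0]]
[[45,18],[50,0]]
[[45,18],[50,0]]
[[45,18],[50,0]]
[[15,18],[23,0],[45,18],[50,0]]
[[15,18],[23,0],[45,18],[50,0]]
[[13,13],[15,18],[23,0],[45,18],[50,0]]
[[13,13],[15,18],[23,0],[45,18],[50,0]]
[[13,13],[15,18],[23,0],[45,18],[50,0]]
[[13,13],[15,18],[23,0],[45,19],[48,18],[50,0]]
[[13,13],[15,18],[23,0],[28,19],[48,18],[50,0]]
[[13,13],[15,18],[23,0],[28,19],[48,18],[50,0]]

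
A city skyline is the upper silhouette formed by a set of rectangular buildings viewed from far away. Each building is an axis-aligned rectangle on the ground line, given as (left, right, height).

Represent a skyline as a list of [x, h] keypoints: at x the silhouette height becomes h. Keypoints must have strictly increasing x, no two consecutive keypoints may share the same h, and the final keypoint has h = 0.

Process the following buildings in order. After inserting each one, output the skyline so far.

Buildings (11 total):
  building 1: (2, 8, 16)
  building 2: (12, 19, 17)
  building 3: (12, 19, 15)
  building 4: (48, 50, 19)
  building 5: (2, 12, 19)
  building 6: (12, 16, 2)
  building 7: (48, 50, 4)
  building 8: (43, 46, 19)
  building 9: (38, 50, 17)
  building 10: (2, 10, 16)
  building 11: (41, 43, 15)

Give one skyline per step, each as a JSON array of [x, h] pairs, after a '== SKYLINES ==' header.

== SKYLINES ==
[[2,16],[8,0]]
[[2,16],[8,0],[12,17],[19,0]]
[[2,16],[8,0],[12,17],[19,0]]
[[2,16],[8,0],[12,17],[19,0],[48,19],[50,0]]
[[2,19],[12,17],[19,0],[48,19],[50,0]]
[[2,19],[12,17],[19,0],[48,19],[50,0]]
[[2,19],[12,17],[19,0],[48,19],[50,0]]
[[2,19],[12,17],[19,0],[43,19],[46,0],[48,19],[50,0]]
[[2,19],[12,17],[19,0],[38,17],[43,19],[46,17],[48,19],[50,0]]
[[2,19],[12,17],[19,0],[38,17],[43,19],[46,17],[48,19],[50,0]]
[[2,19],[12,17],[19,0],[38,17],[43,19],[46,17],[48,19],[50,0]]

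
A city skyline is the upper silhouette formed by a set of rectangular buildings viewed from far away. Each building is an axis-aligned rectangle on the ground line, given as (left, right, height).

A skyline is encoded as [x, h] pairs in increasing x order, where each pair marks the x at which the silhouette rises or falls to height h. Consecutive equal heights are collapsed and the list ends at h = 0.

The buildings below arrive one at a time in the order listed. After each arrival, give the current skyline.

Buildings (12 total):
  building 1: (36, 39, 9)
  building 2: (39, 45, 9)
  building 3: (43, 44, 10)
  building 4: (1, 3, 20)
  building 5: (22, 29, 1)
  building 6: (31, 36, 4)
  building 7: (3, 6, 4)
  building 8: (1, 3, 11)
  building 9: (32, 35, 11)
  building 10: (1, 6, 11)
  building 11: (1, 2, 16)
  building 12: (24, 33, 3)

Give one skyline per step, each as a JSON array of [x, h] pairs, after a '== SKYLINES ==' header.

== SKYLINES ==
[[36,9],[39,0]]
[[36,9],[45,0]]
[[36,9],[43,10],[44,9],[45,0]]
[[1,20],[3,0],[36,9],[43,10],[44,9],[45,0]]
[[1,20],[3,0],[22,1],[29,0],[36,9],[43,10],[44,9],[45,0]]
[[1,20],[3,0],[22,1],[29,0],[31,4],[36,9],[43,10],[44,9],[45,0]]
[[1,20],[3,4],[6,0],[22,1],[29,0],[31,4],[36,9],[43,10],[44,9],[45,0]]
[[1,20],[3,4],[6,0],[22,1],[29,0],[31,4],[36,9],[43,10],[44,9],[45,0]]
[[1,20],[3,4],[6,0],[22,1],[29,0],[31,4],[32,11],[35,4],[36,9],[43,10],[44,9],[45,0]]
[[1,20],[3,11],[6,0],[22,1],[29,0],[31,4],[32,11],[35,4],[36,9],[43,10],[44,9],[45,0]]
[[1,20],[3,11],[6,0],[22,1],[29,0],[31,4],[32,11],[35,4],[36,9],[43,10],[44,9],[45,0]]
[[1,20],[3,11],[6,0],[22,1],[24,3],[31,4],[32,11],[35,4],[36,9],[43,10],[44,9],[45,0]]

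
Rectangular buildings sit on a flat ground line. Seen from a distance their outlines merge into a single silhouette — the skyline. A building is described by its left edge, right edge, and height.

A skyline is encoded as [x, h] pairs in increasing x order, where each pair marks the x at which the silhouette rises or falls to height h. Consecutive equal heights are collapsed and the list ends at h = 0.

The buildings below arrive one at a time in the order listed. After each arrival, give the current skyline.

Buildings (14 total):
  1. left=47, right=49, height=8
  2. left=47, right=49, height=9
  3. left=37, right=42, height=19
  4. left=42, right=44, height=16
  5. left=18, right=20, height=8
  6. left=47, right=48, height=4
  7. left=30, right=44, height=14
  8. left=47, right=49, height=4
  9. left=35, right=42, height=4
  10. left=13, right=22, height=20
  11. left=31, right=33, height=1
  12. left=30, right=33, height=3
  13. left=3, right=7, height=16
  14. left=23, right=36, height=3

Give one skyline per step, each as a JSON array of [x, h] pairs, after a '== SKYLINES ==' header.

== SKYLINES ==
[[47,8],[49,0]]
[[47,9],[49,0]]
[[37,19],[42,0],[47,9],[49,0]]
[[37,19],[42,16],[44,0],[47,9],[49,0]]
[[18,8],[20,0],[37,19],[42,16],[44,0],[47,9],[49,0]]
[[18,8],[20,0],[37,19],[42,16],[44,0],[47,9],[49,0]]
[[18,8],[20,0],[30,14],[37,19],[42,16],[44,0],[47,9],[49,0]]
[[18,8],[20,0],[30,14],[37,19],[42,16],[44,0],[47,9],[49,0]]
[[18,8],[20,0],[30,14],[37,19],[42,16],[44,0],[47,9],[49,0]]
[[13,20],[22,0],[30,14],[37,19],[42,16],[44,0],[47,9],[49,0]]
[[13,20],[22,0],[30,14],[37,19],[42,16],[44,0],[47,9],[49,0]]
[[13,20],[22,0],[30,14],[37,19],[42,16],[44,0],[47,9],[49,0]]
[[3,16],[7,0],[13,20],[22,0],[30,14],[37,19],[42,16],[44,0],[47,9],[49,0]]
[[3,16],[7,0],[13,20],[22,0],[23,3],[30,14],[37,19],[42,16],[44,0],[47,9],[49,0]]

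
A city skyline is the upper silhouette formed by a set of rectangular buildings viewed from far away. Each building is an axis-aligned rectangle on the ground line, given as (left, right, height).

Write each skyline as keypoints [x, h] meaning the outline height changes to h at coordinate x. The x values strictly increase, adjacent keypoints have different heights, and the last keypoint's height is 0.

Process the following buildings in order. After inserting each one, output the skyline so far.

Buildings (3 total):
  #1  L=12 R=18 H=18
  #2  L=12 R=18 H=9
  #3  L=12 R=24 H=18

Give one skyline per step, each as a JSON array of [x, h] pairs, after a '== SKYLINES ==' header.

== SKYLINES ==
[[12,18],[18,0]]
[[12,18],[18,0]]
[[12,18],[24,0]]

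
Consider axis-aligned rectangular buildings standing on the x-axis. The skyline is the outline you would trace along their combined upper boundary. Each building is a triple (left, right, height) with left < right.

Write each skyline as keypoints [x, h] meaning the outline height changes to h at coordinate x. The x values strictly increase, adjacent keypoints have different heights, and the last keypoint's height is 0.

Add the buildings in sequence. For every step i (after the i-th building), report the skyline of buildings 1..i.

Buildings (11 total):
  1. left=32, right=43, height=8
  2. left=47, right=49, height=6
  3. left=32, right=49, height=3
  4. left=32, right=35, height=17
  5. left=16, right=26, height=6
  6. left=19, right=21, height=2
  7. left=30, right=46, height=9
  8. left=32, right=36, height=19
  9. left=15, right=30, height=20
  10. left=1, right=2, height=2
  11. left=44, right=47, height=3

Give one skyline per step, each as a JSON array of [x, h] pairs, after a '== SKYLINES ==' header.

== SKYLINES ==
[[32,8],[43,0]]
[[32,8],[43,0],[47,6],[49,0]]
[[32,8],[43,3],[47,6],[49,0]]
[[32,17],[35,8],[43,3],[47,6],[49,0]]
[[16,6],[26,0],[32,17],[35,8],[43,3],[47,6],[49,0]]
[[16,6],[26,0],[32,17],[35,8],[43,3],[47,6],[49,0]]
[[16,6],[26,0],[30,9],[32,17],[35,9],[46,3],[47,6],[49,0]]
[[16,6],[26,0],[30,9],[32,19],[36,9],[46,3],[47,6],[49,0]]
[[15,20],[30,9],[32,19],[36,9],[46,3],[47,6],[49,0]]
[[1,2],[2,0],[15,20],[30,9],[32,19],[36,9],[46,3],[47,6],[49,0]]
[[1,2],[2,0],[15,20],[30,9],[32,19],[36,9],[46,3],[47,6],[49,0]]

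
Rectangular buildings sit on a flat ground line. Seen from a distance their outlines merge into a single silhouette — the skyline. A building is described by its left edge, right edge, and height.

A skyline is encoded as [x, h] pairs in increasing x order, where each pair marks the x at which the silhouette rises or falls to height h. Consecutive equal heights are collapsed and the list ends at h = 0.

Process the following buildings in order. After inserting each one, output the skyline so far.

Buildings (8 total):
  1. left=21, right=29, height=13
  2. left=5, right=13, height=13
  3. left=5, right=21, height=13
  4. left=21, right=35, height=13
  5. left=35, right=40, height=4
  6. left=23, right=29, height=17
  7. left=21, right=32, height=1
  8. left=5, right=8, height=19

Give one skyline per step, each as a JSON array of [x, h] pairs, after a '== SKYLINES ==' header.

== SKYLINES ==
[[21,13],[29,0]]
[[5,13],[13,0],[21,13],[29,0]]
[[5,13],[29,0]]
[[5,13],[35,0]]
[[5,13],[35,4],[40,0]]
[[5,13],[23,17],[29,13],[35,4],[40,0]]
[[5,13],[23,17],[29,13],[35,4],[40,0]]
[[5,19],[8,13],[23,17],[29,13],[35,4],[40,0]]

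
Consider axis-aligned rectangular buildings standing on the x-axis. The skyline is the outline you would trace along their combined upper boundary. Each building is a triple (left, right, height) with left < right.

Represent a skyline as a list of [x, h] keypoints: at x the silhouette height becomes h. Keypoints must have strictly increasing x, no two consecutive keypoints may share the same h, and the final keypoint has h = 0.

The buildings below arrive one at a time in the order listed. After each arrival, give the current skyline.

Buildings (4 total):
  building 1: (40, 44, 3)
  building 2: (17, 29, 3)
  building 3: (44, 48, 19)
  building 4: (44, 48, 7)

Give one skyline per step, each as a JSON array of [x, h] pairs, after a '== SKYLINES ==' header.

== SKYLINES ==
[[40,3],[44,0]]
[[17,3],[29,0],[40,3],[44,0]]
[[17,3],[29,0],[40,3],[44,19],[48,0]]
[[17,3],[29,0],[40,3],[44,19],[48,0]]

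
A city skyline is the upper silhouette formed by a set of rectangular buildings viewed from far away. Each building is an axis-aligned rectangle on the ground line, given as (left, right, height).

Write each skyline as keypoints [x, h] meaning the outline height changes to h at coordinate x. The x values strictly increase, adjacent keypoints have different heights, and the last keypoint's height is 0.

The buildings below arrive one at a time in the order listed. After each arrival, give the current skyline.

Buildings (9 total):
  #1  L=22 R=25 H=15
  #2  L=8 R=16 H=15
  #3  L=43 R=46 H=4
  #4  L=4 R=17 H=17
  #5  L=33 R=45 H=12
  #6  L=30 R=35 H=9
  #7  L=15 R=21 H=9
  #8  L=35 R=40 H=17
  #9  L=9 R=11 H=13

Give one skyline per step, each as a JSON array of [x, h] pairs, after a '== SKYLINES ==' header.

== SKYLINES ==
[[22,15],[25,0]]
[[8,15],[16,0],[22,15],[25,0]]
[[8,15],[16,0],[22,15],[25,0],[43,4],[46,0]]
[[4,17],[17,0],[22,15],[25,0],[43,4],[46,0]]
[[4,17],[17,0],[22,15],[25,0],[33,12],[45,4],[46,0]]
[[4,17],[17,0],[22,15],[25,0],[30,9],[33,12],[45,4],[46,0]]
[[4,17],[17,9],[21,0],[22,15],[25,0],[30,9],[33,12],[45,4],[46,0]]
[[4,17],[17,9],[21,0],[22,15],[25,0],[30,9],[33,12],[35,17],[40,12],[45,4],[46,0]]
[[4,17],[17,9],[21,0],[22,15],[25,0],[30,9],[33,12],[35,17],[40,12],[45,4],[46,0]]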